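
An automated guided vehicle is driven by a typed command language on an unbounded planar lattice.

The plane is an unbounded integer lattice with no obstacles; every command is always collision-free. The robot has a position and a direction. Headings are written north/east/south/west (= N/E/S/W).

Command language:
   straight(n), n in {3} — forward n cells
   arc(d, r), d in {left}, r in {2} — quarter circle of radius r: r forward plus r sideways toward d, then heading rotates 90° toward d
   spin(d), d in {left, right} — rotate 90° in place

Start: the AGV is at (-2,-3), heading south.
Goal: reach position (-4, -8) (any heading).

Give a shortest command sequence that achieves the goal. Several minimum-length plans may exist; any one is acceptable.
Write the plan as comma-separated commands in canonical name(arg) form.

from: at (-2,-3), heading south
t=1 spin(right) ⇒ at (-2,-3), heading west
t=2 arc(left, 2) ⇒ at (-4,-5), heading south
t=3 straight(3) ⇒ at (-4,-8), heading south
nothing shorter than 3 reaches the goal.

spin(right), arc(left, 2), straight(3)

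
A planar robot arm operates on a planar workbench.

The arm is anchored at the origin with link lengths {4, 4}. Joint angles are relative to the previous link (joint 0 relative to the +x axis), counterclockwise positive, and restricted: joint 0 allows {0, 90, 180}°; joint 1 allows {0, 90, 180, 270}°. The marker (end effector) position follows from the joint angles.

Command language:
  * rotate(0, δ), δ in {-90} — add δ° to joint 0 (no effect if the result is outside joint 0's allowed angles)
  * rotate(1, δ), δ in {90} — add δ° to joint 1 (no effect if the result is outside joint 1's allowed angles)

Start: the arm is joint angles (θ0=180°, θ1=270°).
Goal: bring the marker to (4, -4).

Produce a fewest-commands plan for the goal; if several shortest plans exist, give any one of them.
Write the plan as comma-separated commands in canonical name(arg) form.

rotate(0, -90), rotate(0, -90)

t0: joint angles (θ0=180°, θ1=270°)
[1] after rotate(0, -90): joint angles (θ0=90°, θ1=270°)
[2] after rotate(0, -90): joint angles (θ0=0°, θ1=270°)
no 1-step plan works, so 2 is optimal.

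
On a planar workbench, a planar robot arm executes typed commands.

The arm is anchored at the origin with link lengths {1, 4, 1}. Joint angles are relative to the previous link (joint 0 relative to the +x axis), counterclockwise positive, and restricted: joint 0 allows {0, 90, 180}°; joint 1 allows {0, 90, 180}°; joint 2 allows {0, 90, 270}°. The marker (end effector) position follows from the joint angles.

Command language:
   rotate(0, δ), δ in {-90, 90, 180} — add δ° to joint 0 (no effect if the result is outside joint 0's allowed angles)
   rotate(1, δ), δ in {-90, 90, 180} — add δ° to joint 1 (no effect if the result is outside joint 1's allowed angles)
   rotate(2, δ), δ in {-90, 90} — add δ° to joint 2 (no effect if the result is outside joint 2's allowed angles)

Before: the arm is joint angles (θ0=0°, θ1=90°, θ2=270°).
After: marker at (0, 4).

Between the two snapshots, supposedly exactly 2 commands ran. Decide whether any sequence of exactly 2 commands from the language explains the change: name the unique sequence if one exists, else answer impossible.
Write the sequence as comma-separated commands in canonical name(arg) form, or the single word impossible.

start: joint angles (θ0=0°, θ1=90°, θ2=270°)
1. rotate(2, 90) → joint angles (θ0=0°, θ1=90°, θ2=0°)
2. rotate(2, 90) → joint angles (θ0=0°, θ1=90°, θ2=90°)
no rival 2-sequence matches.

rotate(2, 90), rotate(2, 90)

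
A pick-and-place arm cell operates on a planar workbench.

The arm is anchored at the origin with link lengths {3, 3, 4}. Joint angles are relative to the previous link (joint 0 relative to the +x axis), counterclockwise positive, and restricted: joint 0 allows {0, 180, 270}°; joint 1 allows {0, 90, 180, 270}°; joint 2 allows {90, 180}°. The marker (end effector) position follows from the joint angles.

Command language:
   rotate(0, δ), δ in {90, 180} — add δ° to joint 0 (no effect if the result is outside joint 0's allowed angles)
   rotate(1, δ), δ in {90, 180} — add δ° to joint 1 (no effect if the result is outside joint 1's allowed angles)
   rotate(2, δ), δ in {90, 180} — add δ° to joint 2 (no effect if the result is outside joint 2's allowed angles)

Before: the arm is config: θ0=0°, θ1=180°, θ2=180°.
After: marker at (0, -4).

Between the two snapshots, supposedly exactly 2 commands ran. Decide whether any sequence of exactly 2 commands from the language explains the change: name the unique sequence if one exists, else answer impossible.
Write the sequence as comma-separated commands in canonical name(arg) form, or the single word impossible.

rotate(0, 180), rotate(0, 90)

key: order matters: swapping rotate(0, 180) and rotate(0, 90) lands elsewhere
start: config: θ0=0°, θ1=180°, θ2=180°
[1] after rotate(0, 180): config: θ0=180°, θ1=180°, θ2=180°
[2] after rotate(0, 90): config: θ0=270°, θ1=180°, θ2=180°
all 36 alternatives checked — unique.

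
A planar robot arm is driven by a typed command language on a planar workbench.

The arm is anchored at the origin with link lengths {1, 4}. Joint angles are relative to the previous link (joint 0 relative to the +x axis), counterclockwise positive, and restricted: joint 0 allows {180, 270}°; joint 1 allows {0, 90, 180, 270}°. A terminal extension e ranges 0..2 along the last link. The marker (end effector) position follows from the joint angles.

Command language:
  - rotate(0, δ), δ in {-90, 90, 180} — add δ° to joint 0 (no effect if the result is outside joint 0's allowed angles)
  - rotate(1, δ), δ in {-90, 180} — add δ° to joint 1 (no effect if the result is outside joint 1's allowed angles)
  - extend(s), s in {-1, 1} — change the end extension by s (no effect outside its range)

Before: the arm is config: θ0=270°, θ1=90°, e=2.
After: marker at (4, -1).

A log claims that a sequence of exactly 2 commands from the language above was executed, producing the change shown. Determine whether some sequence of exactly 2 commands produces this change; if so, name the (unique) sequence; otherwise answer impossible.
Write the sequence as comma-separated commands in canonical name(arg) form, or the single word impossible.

extend(-1), extend(-1)

begin: config: θ0=270°, θ1=90°, e=2
1. extend(-1) → config: θ0=270°, θ1=90°, e=1
2. extend(-1) → config: θ0=270°, θ1=90°, e=0
uniquely the one of 49 2-step routes that fits.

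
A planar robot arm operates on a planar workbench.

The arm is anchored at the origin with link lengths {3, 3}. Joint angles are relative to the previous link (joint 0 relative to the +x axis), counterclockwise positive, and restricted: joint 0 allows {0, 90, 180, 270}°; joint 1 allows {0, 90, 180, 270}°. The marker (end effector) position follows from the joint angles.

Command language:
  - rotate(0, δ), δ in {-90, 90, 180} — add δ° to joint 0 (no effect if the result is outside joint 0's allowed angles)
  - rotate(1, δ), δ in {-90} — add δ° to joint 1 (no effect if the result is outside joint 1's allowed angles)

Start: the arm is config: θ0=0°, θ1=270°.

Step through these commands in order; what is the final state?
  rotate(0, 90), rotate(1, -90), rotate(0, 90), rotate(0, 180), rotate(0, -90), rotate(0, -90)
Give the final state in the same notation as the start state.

config: θ0=180°, θ1=180°

begin: config: θ0=0°, θ1=270°
1. rotate(0, 90) → config: θ0=90°, θ1=270°
2. rotate(1, -90) → config: θ0=90°, θ1=180°
3. rotate(0, 90) → config: θ0=180°, θ1=180°
4. rotate(0, 180) → config: θ0=0°, θ1=180°
5. rotate(0, -90) → config: θ0=270°, θ1=180°
6. rotate(0, -90) → config: θ0=180°, θ1=180°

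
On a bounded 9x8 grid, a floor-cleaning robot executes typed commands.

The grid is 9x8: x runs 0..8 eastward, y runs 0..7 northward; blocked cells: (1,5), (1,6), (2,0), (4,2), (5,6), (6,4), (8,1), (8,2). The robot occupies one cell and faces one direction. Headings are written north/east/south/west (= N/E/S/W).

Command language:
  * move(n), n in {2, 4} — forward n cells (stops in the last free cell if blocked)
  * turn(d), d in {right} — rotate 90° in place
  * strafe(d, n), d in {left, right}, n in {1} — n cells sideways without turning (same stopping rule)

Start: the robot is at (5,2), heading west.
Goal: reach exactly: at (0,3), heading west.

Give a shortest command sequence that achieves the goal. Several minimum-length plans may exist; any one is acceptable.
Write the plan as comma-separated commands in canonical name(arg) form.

strafe(right, 1), move(4), move(4)

from: at (5,2), heading west
1. strafe(right, 1) → at (5,3), heading west
2. move(4) → at (1,3), heading west
3. move(4) → at (0,3), heading west
shorter routes all fall short; 3 is best.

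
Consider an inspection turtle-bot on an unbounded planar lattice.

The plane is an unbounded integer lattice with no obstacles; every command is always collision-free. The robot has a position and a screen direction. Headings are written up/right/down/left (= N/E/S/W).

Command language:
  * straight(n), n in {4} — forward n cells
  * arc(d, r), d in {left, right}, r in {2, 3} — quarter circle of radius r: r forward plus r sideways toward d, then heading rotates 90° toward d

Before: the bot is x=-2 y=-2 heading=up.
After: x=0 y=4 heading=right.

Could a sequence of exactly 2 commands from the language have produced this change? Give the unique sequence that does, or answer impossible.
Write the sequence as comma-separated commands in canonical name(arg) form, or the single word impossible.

key: position moved to (0,4) AND the heading swung to E — translation plus rotation needed
initial: x=-2 y=-2 heading=up
step 1 (straight(4)): x=-2 y=2 heading=up
step 2 (arc(right, 2)): x=0 y=4 heading=right
uniquely the one of 25 2-step routes that fits.

straight(4), arc(right, 2)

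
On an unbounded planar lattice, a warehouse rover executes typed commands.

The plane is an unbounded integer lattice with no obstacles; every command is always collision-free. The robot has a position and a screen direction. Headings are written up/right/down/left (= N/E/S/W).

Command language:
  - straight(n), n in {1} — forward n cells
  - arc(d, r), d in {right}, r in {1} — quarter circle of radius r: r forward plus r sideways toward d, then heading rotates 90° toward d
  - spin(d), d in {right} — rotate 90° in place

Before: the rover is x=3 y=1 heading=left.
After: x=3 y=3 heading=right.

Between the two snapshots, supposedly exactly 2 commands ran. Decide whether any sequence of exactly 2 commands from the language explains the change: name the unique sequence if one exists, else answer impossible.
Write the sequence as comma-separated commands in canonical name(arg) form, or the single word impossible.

key: position moved to (3,3) AND the heading swung to E — translation plus rotation needed
start: x=3 y=1 heading=left
step 1 (arc(right, 1)): x=2 y=2 heading=up
step 2 (arc(right, 1)): x=3 y=3 heading=right
no other 2-command option fits: unique.

arc(right, 1), arc(right, 1)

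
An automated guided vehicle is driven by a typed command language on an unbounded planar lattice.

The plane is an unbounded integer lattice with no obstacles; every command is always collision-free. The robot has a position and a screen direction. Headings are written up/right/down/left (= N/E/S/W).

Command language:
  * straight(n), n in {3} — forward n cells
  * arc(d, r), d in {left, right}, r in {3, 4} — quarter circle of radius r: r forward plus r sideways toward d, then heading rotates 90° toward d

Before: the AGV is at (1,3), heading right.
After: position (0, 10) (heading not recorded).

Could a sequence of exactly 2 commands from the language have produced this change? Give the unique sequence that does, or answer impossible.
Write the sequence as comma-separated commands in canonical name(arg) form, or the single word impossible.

arc(left, 3), arc(left, 4)

key: running arc(left, 4) before arc(left, 3) would end elsewhere — order is forced
initial: at (1,3), heading right
t=1 arc(left, 3) ⇒ at (4,6), heading up
t=2 arc(left, 4) ⇒ at (0,10), heading left
uniquely the one of 25 2-step routes that fits.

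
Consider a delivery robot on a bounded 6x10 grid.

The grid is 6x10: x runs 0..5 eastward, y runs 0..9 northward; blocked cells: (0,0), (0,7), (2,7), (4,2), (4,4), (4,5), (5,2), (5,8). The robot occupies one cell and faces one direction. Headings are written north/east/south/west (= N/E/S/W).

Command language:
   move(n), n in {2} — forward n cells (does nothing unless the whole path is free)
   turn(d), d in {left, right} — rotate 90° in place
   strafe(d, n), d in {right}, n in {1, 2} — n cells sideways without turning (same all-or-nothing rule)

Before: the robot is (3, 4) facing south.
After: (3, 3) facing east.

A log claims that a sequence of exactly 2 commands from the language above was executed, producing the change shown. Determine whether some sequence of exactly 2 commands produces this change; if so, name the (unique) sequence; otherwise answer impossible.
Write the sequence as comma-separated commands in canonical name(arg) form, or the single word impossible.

key: running strafe(right, 1) before turn(left) would end elsewhere — order is forced
initial: (3, 4) facing south
step 1 (turn(left)): (3, 4) facing east
step 2 (strafe(right, 1)): (3, 3) facing east
all 25 alternatives checked — unique.

turn(left), strafe(right, 1)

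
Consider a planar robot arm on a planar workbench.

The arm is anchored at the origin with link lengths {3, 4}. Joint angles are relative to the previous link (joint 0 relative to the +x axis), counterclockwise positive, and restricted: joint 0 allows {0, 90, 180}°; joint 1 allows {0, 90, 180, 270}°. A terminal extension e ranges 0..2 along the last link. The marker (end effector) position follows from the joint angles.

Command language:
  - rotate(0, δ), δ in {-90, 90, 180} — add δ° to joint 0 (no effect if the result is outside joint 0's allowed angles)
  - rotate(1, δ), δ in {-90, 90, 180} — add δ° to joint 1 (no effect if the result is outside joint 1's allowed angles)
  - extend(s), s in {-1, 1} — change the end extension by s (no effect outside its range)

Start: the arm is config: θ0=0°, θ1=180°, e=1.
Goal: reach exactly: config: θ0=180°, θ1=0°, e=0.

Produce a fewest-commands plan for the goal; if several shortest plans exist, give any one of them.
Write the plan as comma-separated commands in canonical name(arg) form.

rotate(1, 180), rotate(0, 180), extend(-1)

start: config: θ0=0°, θ1=180°, e=1
1. rotate(1, 180) → config: θ0=0°, θ1=0°, e=1
2. rotate(0, 180) → config: θ0=180°, θ1=0°, e=1
3. extend(-1) → config: θ0=180°, θ1=0°, e=0
minimal: 3 command(s), checked below 3.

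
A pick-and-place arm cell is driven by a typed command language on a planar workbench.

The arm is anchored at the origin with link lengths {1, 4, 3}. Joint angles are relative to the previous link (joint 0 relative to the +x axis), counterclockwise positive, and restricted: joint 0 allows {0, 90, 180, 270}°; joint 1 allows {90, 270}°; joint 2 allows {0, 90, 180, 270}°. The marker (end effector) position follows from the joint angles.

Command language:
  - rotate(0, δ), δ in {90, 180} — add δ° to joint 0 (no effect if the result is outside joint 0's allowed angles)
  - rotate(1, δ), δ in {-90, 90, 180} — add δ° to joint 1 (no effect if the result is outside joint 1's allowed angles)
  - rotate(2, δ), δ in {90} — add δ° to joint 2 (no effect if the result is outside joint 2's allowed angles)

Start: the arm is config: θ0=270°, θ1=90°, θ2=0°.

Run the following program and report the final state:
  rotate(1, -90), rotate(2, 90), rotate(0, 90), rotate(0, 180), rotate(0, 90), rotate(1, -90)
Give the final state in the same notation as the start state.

config: θ0=270°, θ1=90°, θ2=90°

begin: config: θ0=270°, θ1=90°, θ2=0°
step 1 (rotate(1, -90)): config: θ0=270°, θ1=90°, θ2=0°
step 2 (rotate(2, 90)): config: θ0=270°, θ1=90°, θ2=90°
step 3 (rotate(0, 90)): config: θ0=0°, θ1=90°, θ2=90°
step 4 (rotate(0, 180)): config: θ0=180°, θ1=90°, θ2=90°
step 5 (rotate(0, 90)): config: θ0=270°, θ1=90°, θ2=90°
step 6 (rotate(1, -90)): config: θ0=270°, θ1=90°, θ2=90°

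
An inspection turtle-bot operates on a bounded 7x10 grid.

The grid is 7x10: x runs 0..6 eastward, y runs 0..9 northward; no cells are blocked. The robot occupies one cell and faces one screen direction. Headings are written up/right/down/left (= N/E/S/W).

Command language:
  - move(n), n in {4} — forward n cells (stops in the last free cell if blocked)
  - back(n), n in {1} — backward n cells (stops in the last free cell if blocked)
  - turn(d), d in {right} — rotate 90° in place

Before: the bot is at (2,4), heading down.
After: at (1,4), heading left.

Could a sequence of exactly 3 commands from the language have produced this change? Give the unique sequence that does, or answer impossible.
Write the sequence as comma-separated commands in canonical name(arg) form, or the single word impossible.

key: cell and facing (now W) both changed — the 3 commands mix motion and turning
begin: at (2,4), heading down
step 1 (turn(right)): at (2,4), heading left
step 2 (move(4)): at (0,4), heading left
step 3 (back(1)): at (1,4), heading left
uniquely the one of 27 3-step routes that fits.

turn(right), move(4), back(1)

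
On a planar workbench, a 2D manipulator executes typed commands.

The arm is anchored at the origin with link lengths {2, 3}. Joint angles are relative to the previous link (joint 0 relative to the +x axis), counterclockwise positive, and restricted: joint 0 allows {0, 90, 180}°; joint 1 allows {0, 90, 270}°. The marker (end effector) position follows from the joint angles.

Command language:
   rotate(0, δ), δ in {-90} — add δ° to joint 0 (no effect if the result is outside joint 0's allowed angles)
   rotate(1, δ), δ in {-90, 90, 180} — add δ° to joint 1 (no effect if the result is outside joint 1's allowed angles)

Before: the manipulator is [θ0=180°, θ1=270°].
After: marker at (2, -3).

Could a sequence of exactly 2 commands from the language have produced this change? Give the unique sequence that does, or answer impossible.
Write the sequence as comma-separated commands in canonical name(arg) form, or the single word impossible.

rotate(0, -90), rotate(0, -90)

from: [θ0=180°, θ1=270°]
t=1 rotate(0, -90) ⇒ [θ0=90°, θ1=270°]
t=2 rotate(0, -90) ⇒ [θ0=0°, θ1=270°]
all 16 alternatives checked — unique.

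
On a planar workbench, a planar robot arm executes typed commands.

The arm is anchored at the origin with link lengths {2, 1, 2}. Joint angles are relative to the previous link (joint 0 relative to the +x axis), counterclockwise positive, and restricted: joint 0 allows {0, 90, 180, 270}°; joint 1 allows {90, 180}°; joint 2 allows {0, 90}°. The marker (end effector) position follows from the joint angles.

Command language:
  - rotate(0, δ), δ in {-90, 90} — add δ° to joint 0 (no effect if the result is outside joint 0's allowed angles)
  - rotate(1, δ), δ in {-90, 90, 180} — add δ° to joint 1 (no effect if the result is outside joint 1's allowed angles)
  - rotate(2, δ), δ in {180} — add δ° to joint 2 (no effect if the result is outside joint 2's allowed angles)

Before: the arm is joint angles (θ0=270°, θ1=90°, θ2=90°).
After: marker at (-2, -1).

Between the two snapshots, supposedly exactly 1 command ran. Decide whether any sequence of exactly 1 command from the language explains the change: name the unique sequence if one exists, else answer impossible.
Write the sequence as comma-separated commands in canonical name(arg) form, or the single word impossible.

rotate(1, 90)

t0: joint angles (θ0=270°, θ1=90°, θ2=90°)
1. rotate(1, 90) → joint angles (θ0=270°, θ1=180°, θ2=90°)
no other 1-command option fits: unique.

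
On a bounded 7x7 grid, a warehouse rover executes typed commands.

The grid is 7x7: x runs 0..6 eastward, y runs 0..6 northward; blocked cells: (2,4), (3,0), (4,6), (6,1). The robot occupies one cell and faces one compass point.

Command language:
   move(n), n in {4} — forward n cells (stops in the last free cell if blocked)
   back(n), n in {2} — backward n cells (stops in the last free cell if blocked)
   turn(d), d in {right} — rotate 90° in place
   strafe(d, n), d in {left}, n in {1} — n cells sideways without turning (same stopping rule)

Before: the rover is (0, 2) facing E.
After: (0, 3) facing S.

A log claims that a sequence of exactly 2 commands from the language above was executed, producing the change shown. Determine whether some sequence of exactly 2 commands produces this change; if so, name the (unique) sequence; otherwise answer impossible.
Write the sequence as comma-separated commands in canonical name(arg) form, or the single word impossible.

key: running turn(right) before strafe(left, 1) would end elsewhere — order is forced
start: (0, 2) facing E
[1] after strafe(left, 1): (0, 3) facing E
[2] after turn(right): (0, 3) facing S
all 16 alternatives checked — unique.

strafe(left, 1), turn(right)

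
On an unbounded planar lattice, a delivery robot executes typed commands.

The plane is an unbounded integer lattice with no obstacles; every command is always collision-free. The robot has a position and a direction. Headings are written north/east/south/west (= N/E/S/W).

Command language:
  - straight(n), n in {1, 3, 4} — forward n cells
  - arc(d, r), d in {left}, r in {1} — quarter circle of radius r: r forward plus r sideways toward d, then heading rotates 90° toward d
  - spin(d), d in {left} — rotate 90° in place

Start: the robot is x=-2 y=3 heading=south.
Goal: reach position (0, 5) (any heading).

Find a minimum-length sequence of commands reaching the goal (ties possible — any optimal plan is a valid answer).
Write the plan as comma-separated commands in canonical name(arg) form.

arc(left, 1), arc(left, 1), straight(1), straight(1)

t0: x=-2 y=3 heading=south
1. arc(left, 1) → x=-1 y=2 heading=east
2. arc(left, 1) → x=0 y=3 heading=north
3. straight(1) → x=0 y=4 heading=north
4. straight(1) → x=0 y=5 heading=north
minimal: 4 command(s), checked below 4.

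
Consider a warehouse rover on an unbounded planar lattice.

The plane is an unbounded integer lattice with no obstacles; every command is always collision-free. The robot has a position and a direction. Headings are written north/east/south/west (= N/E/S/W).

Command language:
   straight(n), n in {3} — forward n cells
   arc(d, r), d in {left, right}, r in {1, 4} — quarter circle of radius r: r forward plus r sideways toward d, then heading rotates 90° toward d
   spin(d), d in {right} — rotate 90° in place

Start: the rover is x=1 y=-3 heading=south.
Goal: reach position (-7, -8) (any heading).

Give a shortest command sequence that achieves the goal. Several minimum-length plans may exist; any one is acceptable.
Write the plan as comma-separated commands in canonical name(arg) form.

start: x=1 y=-3 heading=south
t=1 arc(right, 1) ⇒ x=0 y=-4 heading=west
t=2 straight(3) ⇒ x=-3 y=-4 heading=west
t=3 arc(left, 4) ⇒ x=-7 y=-8 heading=south
nothing shorter than 3 reaches the goal.

arc(right, 1), straight(3), arc(left, 4)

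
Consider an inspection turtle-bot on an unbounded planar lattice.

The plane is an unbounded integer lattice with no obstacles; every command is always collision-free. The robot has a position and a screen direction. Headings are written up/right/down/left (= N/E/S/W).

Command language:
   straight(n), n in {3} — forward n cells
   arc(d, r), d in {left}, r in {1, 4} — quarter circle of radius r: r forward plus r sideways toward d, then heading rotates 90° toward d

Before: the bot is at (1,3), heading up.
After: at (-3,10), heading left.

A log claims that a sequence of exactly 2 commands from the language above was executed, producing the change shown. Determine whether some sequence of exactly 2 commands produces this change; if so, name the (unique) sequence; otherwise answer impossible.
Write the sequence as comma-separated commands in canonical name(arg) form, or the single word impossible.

straight(3), arc(left, 4)

key: cell and facing (now W) both changed — the 2 commands mix motion and turning
initial: at (1,3), heading up
1. straight(3) → at (1,6), heading up
2. arc(left, 4) → at (-3,10), heading left
no rival 2-sequence matches.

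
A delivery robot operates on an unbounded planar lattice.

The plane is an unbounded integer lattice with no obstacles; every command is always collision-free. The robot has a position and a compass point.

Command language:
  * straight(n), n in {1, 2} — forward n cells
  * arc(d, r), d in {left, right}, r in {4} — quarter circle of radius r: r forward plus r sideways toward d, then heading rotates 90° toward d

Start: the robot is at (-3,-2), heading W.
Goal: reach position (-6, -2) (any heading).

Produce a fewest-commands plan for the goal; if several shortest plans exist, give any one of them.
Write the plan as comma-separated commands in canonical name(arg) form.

from: at (-3,-2), heading W
t=1 straight(1) ⇒ at (-4,-2), heading W
t=2 straight(2) ⇒ at (-6,-2), heading W
minimal: 2 command(s), checked below 2.

straight(1), straight(2)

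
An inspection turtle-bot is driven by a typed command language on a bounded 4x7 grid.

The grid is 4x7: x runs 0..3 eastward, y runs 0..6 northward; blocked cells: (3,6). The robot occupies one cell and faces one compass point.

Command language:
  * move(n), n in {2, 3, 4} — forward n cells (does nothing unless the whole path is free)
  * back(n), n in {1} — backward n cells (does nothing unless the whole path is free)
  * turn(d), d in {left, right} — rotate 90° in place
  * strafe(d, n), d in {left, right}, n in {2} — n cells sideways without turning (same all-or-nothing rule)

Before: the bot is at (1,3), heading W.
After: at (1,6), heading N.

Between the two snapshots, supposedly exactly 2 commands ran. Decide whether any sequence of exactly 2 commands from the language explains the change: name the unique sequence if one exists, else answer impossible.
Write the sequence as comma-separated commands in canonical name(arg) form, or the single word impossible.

turn(right), move(3)

key: running move(3) before turn(right) would end elsewhere — order is forced
t0: at (1,3), heading W
step 1 (turn(right)): at (1,3), heading N
step 2 (move(3)): at (1,6), heading N
all 64 alternatives checked — unique.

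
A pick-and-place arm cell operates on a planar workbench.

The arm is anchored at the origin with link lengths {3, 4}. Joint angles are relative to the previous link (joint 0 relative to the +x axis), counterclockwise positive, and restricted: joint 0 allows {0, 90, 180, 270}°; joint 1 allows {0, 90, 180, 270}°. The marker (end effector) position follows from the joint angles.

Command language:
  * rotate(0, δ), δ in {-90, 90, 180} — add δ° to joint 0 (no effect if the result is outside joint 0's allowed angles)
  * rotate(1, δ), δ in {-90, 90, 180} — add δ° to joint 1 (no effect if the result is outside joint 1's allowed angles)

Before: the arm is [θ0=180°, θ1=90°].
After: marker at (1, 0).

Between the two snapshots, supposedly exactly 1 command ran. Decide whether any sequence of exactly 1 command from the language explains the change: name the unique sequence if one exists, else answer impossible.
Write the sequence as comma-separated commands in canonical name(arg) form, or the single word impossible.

begin: [θ0=180°, θ1=90°]
1. rotate(1, 90) → [θ0=180°, θ1=180°]
uniquely the one of 6 1-step routes that fits.

rotate(1, 90)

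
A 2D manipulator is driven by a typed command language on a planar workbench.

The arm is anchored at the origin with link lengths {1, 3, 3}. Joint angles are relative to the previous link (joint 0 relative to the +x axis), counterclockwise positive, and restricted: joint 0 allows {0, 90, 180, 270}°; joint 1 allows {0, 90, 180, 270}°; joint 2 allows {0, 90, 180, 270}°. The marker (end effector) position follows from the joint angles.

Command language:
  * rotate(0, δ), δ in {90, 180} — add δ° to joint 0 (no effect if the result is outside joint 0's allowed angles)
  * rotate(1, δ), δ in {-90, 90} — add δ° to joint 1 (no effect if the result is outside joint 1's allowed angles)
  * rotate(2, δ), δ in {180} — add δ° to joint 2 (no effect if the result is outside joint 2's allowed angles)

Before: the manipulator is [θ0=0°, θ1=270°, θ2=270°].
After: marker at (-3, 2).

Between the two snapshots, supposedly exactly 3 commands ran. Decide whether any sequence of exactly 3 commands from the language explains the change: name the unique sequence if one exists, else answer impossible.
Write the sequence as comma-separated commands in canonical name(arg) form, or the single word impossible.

rotate(0, 90), rotate(0, 90), rotate(0, 90)

begin: [θ0=0°, θ1=270°, θ2=270°]
t=1 rotate(0, 90) ⇒ [θ0=90°, θ1=270°, θ2=270°]
t=2 rotate(0, 90) ⇒ [θ0=180°, θ1=270°, θ2=270°]
t=3 rotate(0, 90) ⇒ [θ0=270°, θ1=270°, θ2=270°]
no other 3-command option fits: unique.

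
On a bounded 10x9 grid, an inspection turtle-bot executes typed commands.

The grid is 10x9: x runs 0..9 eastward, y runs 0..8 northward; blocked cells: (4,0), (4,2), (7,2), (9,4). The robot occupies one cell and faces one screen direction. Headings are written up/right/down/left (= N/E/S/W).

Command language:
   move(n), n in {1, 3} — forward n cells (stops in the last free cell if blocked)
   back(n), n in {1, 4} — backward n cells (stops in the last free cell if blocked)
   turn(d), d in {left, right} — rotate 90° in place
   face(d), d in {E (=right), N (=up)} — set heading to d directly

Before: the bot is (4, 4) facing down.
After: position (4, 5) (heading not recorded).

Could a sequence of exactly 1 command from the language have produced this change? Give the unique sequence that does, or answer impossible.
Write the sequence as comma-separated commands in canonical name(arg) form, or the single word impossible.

back(1)

start: (4, 4) facing down
[1] after back(1): (4, 5) facing down
all 8 alternatives checked — unique.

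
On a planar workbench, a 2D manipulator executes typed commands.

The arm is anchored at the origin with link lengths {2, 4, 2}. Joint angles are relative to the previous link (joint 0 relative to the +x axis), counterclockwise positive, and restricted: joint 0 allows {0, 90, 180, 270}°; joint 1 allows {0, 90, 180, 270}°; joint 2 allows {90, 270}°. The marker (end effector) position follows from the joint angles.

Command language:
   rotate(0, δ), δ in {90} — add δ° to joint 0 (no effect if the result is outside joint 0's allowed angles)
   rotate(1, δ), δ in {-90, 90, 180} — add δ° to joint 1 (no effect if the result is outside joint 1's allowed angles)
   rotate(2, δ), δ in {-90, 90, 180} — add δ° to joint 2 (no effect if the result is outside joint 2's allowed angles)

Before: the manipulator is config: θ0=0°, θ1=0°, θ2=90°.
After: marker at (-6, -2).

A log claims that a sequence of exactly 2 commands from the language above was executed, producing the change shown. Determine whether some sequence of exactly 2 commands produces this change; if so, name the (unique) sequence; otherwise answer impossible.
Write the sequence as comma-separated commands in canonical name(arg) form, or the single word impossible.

begin: config: θ0=0°, θ1=0°, θ2=90°
[1] after rotate(0, 90): config: θ0=90°, θ1=0°, θ2=90°
[2] after rotate(0, 90): config: θ0=180°, θ1=0°, θ2=90°
all 49 alternatives checked — unique.

rotate(0, 90), rotate(0, 90)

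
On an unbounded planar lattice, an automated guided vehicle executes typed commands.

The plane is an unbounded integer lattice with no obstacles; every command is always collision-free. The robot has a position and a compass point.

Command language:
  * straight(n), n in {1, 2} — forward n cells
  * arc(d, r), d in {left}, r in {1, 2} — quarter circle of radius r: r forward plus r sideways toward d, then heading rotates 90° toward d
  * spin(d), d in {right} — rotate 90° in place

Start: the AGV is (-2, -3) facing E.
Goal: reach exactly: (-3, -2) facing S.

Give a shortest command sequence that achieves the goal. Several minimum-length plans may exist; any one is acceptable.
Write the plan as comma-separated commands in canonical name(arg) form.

from: (-2, -3) facing E
step 1 (arc(left, 2)): (0, -1) facing N
step 2 (arc(left, 1)): (-1, 0) facing W
step 3 (arc(left, 2)): (-3, -2) facing S
minimal: 3 command(s), checked below 3.

arc(left, 2), arc(left, 1), arc(left, 2)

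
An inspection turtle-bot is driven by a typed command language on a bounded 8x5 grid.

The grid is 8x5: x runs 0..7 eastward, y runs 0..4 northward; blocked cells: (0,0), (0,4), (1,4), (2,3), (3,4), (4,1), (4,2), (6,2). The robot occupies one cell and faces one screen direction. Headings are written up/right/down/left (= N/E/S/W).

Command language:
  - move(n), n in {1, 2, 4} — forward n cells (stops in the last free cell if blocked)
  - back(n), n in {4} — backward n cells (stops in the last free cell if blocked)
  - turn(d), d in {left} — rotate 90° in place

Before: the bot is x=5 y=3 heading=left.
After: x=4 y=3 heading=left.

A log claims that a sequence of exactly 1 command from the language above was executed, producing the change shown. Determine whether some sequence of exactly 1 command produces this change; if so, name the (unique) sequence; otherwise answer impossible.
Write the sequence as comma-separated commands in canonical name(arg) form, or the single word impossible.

move(1)

key: still facing W — the one step turns nothing
from: x=5 y=3 heading=left
step 1 (move(1)): x=4 y=3 heading=left
uniquely the one of 5 1-step routes that fits.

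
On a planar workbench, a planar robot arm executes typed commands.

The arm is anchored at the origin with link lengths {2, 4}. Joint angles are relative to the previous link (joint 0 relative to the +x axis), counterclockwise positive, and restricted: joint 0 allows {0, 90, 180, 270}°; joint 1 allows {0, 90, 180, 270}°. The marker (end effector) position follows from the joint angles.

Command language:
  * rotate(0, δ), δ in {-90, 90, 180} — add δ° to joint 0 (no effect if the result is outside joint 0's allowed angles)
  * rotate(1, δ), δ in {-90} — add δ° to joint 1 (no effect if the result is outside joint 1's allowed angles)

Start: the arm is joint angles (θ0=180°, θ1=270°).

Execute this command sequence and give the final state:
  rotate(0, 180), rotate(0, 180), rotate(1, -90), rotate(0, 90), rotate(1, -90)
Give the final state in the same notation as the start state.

joint angles (θ0=270°, θ1=90°)

from: joint angles (θ0=180°, θ1=270°)
step 1 (rotate(0, 180)): joint angles (θ0=0°, θ1=270°)
step 2 (rotate(0, 180)): joint angles (θ0=180°, θ1=270°)
step 3 (rotate(1, -90)): joint angles (θ0=180°, θ1=180°)
step 4 (rotate(0, 90)): joint angles (θ0=270°, θ1=180°)
step 5 (rotate(1, -90)): joint angles (θ0=270°, θ1=90°)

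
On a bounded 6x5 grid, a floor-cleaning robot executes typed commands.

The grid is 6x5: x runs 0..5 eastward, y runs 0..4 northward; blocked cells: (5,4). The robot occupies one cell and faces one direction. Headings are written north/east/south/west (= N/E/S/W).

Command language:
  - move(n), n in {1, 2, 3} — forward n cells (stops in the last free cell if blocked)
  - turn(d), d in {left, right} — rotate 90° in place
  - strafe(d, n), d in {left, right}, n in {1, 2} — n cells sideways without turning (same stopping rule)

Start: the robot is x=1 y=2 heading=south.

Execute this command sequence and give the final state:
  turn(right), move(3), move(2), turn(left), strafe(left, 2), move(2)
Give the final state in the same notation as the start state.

from: x=1 y=2 heading=south
[1] after turn(right): x=1 y=2 heading=west
[2] after move(3): x=0 y=2 heading=west
[3] after move(2): x=0 y=2 heading=west
[4] after turn(left): x=0 y=2 heading=south
[5] after strafe(left, 2): x=2 y=2 heading=south
[6] after move(2): x=2 y=0 heading=south

x=2 y=0 heading=south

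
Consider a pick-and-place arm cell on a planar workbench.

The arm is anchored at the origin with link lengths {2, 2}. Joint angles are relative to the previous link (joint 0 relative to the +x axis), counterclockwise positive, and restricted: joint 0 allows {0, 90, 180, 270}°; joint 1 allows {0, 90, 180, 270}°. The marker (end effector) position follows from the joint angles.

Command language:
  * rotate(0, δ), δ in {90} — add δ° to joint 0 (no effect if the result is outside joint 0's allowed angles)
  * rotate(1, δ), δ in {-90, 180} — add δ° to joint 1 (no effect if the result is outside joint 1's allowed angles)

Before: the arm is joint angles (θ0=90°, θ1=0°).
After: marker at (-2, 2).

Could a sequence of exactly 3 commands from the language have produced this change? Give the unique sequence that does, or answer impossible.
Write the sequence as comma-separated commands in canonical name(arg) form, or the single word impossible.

rotate(1, -90), rotate(1, -90), rotate(1, -90)

t0: joint angles (θ0=90°, θ1=0°)
step 1 (rotate(1, -90)): joint angles (θ0=90°, θ1=270°)
step 2 (rotate(1, -90)): joint angles (θ0=90°, θ1=180°)
step 3 (rotate(1, -90)): joint angles (θ0=90°, θ1=90°)
no rival 3-sequence matches.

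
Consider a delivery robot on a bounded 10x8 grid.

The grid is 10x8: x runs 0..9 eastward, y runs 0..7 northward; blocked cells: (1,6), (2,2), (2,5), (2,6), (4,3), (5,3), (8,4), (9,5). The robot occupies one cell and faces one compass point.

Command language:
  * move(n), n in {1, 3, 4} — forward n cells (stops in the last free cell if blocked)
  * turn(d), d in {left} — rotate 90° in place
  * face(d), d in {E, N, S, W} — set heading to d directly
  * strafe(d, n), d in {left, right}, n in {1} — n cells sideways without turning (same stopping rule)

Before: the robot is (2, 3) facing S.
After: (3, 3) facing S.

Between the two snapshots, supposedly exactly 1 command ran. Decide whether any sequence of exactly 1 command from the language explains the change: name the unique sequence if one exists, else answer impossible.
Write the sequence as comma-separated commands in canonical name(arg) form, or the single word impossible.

strafe(left, 1)

key: still facing S — the one step turns nothing
t0: (2, 3) facing S
[1] after strafe(left, 1): (3, 3) facing S
uniquely the one of 10 1-step routes that fits.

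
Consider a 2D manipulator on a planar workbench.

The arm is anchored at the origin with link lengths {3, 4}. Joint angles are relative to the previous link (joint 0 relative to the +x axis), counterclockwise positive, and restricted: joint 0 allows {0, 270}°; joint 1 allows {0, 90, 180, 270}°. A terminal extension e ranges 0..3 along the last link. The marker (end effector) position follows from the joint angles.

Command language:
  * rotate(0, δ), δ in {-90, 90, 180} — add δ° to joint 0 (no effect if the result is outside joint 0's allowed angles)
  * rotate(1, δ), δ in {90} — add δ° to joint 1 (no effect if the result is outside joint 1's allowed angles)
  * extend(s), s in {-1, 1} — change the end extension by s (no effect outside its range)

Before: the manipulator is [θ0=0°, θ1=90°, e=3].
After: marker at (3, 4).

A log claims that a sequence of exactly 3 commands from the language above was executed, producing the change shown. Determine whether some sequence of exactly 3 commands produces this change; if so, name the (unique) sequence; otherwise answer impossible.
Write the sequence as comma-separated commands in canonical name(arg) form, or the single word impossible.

start: [θ0=0°, θ1=90°, e=3]
step 1 (extend(-1)): [θ0=0°, θ1=90°, e=2]
step 2 (extend(-1)): [θ0=0°, θ1=90°, e=1]
step 3 (extend(-1)): [θ0=0°, θ1=90°, e=0]
uniquely the one of 216 3-step routes that fits.

extend(-1), extend(-1), extend(-1)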